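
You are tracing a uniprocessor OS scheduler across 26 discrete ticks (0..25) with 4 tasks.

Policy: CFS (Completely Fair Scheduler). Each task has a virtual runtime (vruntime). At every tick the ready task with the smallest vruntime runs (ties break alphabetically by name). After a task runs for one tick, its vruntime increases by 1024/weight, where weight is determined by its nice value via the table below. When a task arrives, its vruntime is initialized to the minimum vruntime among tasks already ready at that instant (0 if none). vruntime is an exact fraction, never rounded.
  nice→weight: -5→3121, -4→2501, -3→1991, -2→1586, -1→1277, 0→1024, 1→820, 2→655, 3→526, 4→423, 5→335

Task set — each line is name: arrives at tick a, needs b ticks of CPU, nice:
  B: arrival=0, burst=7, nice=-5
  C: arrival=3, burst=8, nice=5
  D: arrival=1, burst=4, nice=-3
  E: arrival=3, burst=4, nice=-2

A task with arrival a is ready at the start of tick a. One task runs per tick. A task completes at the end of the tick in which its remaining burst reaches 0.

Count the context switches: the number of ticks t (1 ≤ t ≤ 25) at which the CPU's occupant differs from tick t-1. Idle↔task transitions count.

context switches = 16

t=0: vr[B=0] → run B
t=1: vr[B=1024/3121 D=1024/3121] → run B
t=2: vr[B=2048/3121 D=1024/3121] → run D
t=3: vr[B=2048/3121 C=2048/3121 D=5234688/6213911 E=2048/3121] → run B
t=4: vr[B=3072/3121 C=2048/3121 D=5234688/6213911 E=2048/3121] → run C
t=5: vr[B=3072/3121 C=3881984/1045535 D=5234688/6213911 E=2048/3121] → run E
t=6: vr[B=3072/3121 C=3881984/1045535 D=5234688/6213911 E=3222016/2474953] → run D
t=7: vr[B=3072/3121 C=3881984/1045535 D=8430592/6213911 E=3222016/2474953] → run B
t=8: vr[B=4096/3121 C=3881984/1045535 D=8430592/6213911 E=3222016/2474953] → run E
t=9: vr[B=4096/3121 C=3881984/1045535 D=8430592/6213911 E=4819968/2474953] → run B
t=10: vr[B=5120/3121 C=3881984/1045535 D=8430592/6213911 E=4819968/2474953] → run D
t=11: vr[B=5120/3121 C=3881984/1045535 D=11626496/6213911 E=4819968/2474953] → run B
t=12: vr[B=6144/3121 C=3881984/1045535 D=11626496/6213911 E=4819968/2474953] → run D
t=13: vr[B=6144/3121 C=3881984/1045535 E=4819968/2474953] → run E
t=14: vr[B=6144/3121 C=3881984/1045535 E=6417920/2474953] → run B
t=15: vr[C=3881984/1045535 E=6417920/2474953] → run E
t=16: vr[C=3881984/1045535] → run C
t=17: vr[C=7077888/1045535] → run C
t=18: vr[C=10273792/1045535] → run C
t=19: vr[C=13469696/1045535] → run C
t=20: vr[C=3333120/209107] → run C
t=21: vr[C=19861504/1045535] → run C
t=22: vr[C=23057408/1045535] → run C
t=23: (idle)
t=24: (idle)
t=25: (idle)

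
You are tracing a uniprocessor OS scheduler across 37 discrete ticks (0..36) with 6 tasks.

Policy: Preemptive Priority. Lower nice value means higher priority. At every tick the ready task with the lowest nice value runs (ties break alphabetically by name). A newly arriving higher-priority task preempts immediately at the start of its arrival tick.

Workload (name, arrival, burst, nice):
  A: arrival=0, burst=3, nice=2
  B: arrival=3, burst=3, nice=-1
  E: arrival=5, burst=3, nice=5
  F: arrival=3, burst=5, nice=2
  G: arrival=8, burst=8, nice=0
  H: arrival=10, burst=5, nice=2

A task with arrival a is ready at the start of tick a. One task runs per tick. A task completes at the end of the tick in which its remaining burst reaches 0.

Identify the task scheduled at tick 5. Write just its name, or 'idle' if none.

running at tick 5 = B

t=0: ready={A} → run A
t=1: ready={A} → run A
t=2: ready={A} → run A
t=3: ready={B,F} → run B
t=4: ready={B,F} → run B
t=5: ready={B,E,F} → run B
t=6: ready={E,F} → run F
t=7: ready={E,F} → run F
t=8: ready={E,F,G} → run G
t=9: ready={E,F,G} → run G
t=10: ready={E,F,G,H} → run G
t=11: ready={E,F,G,H} → run G
t=12: ready={E,F,G,H} → run G
t=13: ready={E,F,G,H} → run G
t=14: ready={E,F,G,H} → run G
t=15: ready={E,F,G,H} → run G
t=16: ready={E,F,H} → run F
t=17: ready={E,F,H} → run F
t=18: ready={E,F,H} → run F
t=19: ready={E,H} → run H
t=20: ready={E,H} → run H
t=21: ready={E,H} → run H
t=22: ready={E,H} → run H
t=23: ready={E,H} → run H
t=24: ready={E} → run E
t=25: ready={E} → run E
t=26: ready={E} → run E
t=27: (idle)
t=28: (idle)
t=29: (idle)
t=30: (idle)
t=31: (idle)
t=32: (idle)
t=33: (idle)
t=34: (idle)
t=35: (idle)
t=36: (idle)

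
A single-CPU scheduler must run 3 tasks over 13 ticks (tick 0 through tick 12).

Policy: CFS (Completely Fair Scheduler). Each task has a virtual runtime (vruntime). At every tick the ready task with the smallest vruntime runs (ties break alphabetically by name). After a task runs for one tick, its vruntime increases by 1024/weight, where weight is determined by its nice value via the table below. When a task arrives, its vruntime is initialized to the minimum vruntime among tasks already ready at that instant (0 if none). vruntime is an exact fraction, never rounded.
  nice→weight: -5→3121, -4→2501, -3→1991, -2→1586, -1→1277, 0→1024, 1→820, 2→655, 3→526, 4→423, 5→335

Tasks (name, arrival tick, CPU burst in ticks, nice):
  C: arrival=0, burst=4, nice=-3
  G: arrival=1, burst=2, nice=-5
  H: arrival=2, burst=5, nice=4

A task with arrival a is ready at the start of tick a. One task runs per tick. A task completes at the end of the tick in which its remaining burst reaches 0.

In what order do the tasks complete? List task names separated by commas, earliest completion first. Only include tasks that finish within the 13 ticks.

t=0: vr[C=0] → run C
t=1: vr[C=1024/1991 G=1024/1991] → run C
t=2: vr[C=2048/1991 G=1024/1991 H=1024/1991] → run G
t=3: vr[C=2048/1991 G=5234688/6213911 H=1024/1991] → run H
t=4: vr[C=2048/1991 G=5234688/6213911 H=2471936/842193] → run G
t=5: vr[C=2048/1991 H=2471936/842193] → run C
t=6: vr[C=3072/1991 H=2471936/842193] → run C
t=7: vr[H=2471936/842193] → run H
t=8: vr[H=4510720/842193] → run H
t=9: vr[H=2183168/280731] → run H
t=10: vr[H=8588288/842193] → run H
t=11: (idle)
t=12: (idle)

completion order = G, C, H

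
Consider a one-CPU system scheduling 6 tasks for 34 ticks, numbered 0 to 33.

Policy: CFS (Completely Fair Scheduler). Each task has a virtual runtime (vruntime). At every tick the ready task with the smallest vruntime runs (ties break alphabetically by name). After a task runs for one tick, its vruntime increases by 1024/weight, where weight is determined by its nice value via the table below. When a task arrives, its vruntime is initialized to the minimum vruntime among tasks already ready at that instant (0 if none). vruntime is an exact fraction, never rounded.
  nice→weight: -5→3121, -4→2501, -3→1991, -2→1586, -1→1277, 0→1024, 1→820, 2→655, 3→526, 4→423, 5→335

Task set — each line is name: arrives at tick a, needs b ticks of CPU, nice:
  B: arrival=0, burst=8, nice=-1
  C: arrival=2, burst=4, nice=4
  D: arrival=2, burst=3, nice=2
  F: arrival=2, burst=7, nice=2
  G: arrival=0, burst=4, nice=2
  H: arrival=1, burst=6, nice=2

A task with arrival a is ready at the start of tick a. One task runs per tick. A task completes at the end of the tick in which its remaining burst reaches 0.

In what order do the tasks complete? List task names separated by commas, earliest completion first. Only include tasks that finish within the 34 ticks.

completion order = D, G, B, C, H, F

t=0: vr[B=0 G=0] → run B
t=1: vr[B=1024/1277 G=0 H=0] → run G
t=2: vr[B=1024/1277 C=0 D=0 F=0 G=1024/655 H=0] → run C
t=3: vr[B=1024/1277 C=1024/423 D=0 F=0 G=1024/655 H=0] → run D
t=4: vr[B=1024/1277 C=1024/423 D=1024/655 F=0 G=1024/655 H=0] → run F
t=5: vr[B=1024/1277 C=1024/423 D=1024/655 F=1024/655 G=1024/655 H=0] → run H
t=6: vr[B=1024/1277 C=1024/423 D=1024/655 F=1024/655 G=1024/655 H=1024/655] → run B
t=7: vr[B=2048/1277 C=1024/423 D=1024/655 F=1024/655 G=1024/655 H=1024/655] → run D
t=8: vr[B=2048/1277 C=1024/423 D=2048/655 F=1024/655 G=1024/655 H=1024/655] → run F
t=9: vr[B=2048/1277 C=1024/423 D=2048/655 F=2048/655 G=1024/655 H=1024/655] → run G
t=10: vr[B=2048/1277 C=1024/423 D=2048/655 F=2048/655 G=2048/655 H=1024/655] → run H
t=11: vr[B=2048/1277 C=1024/423 D=2048/655 F=2048/655 G=2048/655 H=2048/655] → run B
t=12: vr[B=3072/1277 C=1024/423 D=2048/655 F=2048/655 G=2048/655 H=2048/655] → run B
t=13: vr[B=4096/1277 C=1024/423 D=2048/655 F=2048/655 G=2048/655 H=2048/655] → run C
t=14: vr[B=4096/1277 C=2048/423 D=2048/655 F=2048/655 G=2048/655 H=2048/655] → run D
t=15: vr[B=4096/1277 C=2048/423 F=2048/655 G=2048/655 H=2048/655] → run F
t=16: vr[B=4096/1277 C=2048/423 F=3072/655 G=2048/655 H=2048/655] → run G
t=17: vr[B=4096/1277 C=2048/423 F=3072/655 G=3072/655 H=2048/655] → run H
t=18: vr[B=4096/1277 C=2048/423 F=3072/655 G=3072/655 H=3072/655] → run B
t=19: vr[B=5120/1277 C=2048/423 F=3072/655 G=3072/655 H=3072/655] → run B
t=20: vr[B=6144/1277 C=2048/423 F=3072/655 G=3072/655 H=3072/655] → run F
t=21: vr[B=6144/1277 C=2048/423 F=4096/655 G=3072/655 H=3072/655] → run G
t=22: vr[B=6144/1277 C=2048/423 F=4096/655 H=3072/655] → run H
t=23: vr[B=6144/1277 C=2048/423 F=4096/655 H=4096/655] → run B
t=24: vr[B=7168/1277 C=2048/423 F=4096/655 H=4096/655] → run C
t=25: vr[B=7168/1277 C=1024/141 F=4096/655 H=4096/655] → run B
t=26: vr[C=1024/141 F=4096/655 H=4096/655] → run F
t=27: vr[C=1024/141 F=1024/131 H=4096/655] → run H
t=28: vr[C=1024/141 F=1024/131 H=1024/131] → run C
t=29: vr[F=1024/131 H=1024/131] → run F
t=30: vr[F=6144/655 H=1024/131] → run H
t=31: vr[F=6144/655] → run F
t=32: (idle)
t=33: (idle)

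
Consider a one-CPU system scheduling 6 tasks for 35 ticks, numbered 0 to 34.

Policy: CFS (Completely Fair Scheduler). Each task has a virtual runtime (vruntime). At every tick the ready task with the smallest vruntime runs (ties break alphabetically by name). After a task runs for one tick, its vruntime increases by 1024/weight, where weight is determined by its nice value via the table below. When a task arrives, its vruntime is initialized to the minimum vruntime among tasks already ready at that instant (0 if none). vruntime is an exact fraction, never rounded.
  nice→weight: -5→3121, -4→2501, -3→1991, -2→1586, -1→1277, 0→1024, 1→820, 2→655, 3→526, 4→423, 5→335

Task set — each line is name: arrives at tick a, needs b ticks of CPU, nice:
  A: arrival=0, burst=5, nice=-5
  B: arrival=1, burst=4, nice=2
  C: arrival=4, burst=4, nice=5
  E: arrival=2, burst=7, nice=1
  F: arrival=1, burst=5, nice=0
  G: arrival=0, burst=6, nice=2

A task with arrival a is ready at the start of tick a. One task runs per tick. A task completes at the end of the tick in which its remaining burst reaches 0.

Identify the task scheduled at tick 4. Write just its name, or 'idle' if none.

running at tick 4 = C

t=0: vr[A=0 G=0] → run A
t=1: vr[A=1024/3121 B=0 F=0 G=0] → run B
t=2: vr[A=1024/3121 B=1024/655 E=0 F=0 G=0] → run E
t=3: vr[A=1024/3121 B=1024/655 E=256/205 F=0 G=0] → run F
t=4: vr[A=1024/3121 B=1024/655 C=0 E=256/205 F=1 G=0] → run C
t=5: vr[A=1024/3121 B=1024/655 C=1024/335 E=256/205 F=1 G=0] → run G
t=6: vr[A=1024/3121 B=1024/655 C=1024/335 E=256/205 F=1 G=1024/655] → run A
t=7: vr[A=2048/3121 B=1024/655 C=1024/335 E=256/205 F=1 G=1024/655] → run A
t=8: vr[A=3072/3121 B=1024/655 C=1024/335 E=256/205 F=1 G=1024/655] → run A
t=9: vr[A=4096/3121 B=1024/655 C=1024/335 E=256/205 F=1 G=1024/655] → run F
t=10: vr[A=4096/3121 B=1024/655 C=1024/335 E=256/205 F=2 G=1024/655] → run E
t=11: vr[A=4096/3121 B=1024/655 C=1024/335 E=512/205 F=2 G=1024/655] → run A
t=12: vr[B=1024/655 C=1024/335 E=512/205 F=2 G=1024/655] → run B
t=13: vr[B=2048/655 C=1024/335 E=512/205 F=2 G=1024/655] → run G
t=14: vr[B=2048/655 C=1024/335 E=512/205 F=2 G=2048/655] → run F
t=15: vr[B=2048/655 C=1024/335 E=512/205 F=3 G=2048/655] → run E
t=16: vr[B=2048/655 C=1024/335 E=768/205 F=3 G=2048/655] → run F
t=17: vr[B=2048/655 C=1024/335 E=768/205 F=4 G=2048/655] → run C
t=18: vr[B=2048/655 C=2048/335 E=768/205 F=4 G=2048/655] → run B
t=19: vr[B=3072/655 C=2048/335 E=768/205 F=4 G=2048/655] → run G
t=20: vr[B=3072/655 C=2048/335 E=768/205 F=4 G=3072/655] → run E
t=21: vr[B=3072/655 C=2048/335 E=1024/205 F=4 G=3072/655] → run F
t=22: vr[B=3072/655 C=2048/335 E=1024/205 G=3072/655] → run B
t=23: vr[C=2048/335 E=1024/205 G=3072/655] → run G
t=24: vr[C=2048/335 E=1024/205 G=4096/655] → run E
t=25: vr[C=2048/335 E=256/41 G=4096/655] → run C
t=26: vr[C=3072/335 E=256/41 G=4096/655] → run E
t=27: vr[C=3072/335 E=1536/205 G=4096/655] → run G
t=28: vr[C=3072/335 E=1536/205 G=1024/131] → run E
t=29: vr[C=3072/335 G=1024/131] → run G
t=30: vr[C=3072/335] → run C
t=31: (idle)
t=32: (idle)
t=33: (idle)
t=34: (idle)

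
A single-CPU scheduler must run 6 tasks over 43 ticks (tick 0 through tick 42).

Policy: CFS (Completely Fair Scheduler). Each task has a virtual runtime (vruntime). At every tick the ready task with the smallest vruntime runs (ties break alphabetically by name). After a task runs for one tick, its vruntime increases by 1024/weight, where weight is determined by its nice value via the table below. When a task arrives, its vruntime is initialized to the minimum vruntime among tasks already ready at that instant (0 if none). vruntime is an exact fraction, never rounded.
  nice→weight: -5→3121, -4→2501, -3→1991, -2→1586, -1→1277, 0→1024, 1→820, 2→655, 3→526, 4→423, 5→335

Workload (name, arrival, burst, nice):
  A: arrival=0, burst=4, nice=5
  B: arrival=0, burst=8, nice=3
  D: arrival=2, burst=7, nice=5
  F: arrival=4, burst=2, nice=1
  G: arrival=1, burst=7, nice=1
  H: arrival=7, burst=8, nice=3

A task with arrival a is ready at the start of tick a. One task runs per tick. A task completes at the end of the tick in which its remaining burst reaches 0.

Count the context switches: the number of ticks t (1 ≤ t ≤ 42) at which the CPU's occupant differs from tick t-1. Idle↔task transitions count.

context switches = 36

t=0: vr[A=0 B=0] → run A
t=1: vr[A=1024/335 B=0 G=0] → run B
t=2: vr[A=1024/335 B=512/263 D=0 G=0] → run D
t=3: vr[A=1024/335 B=512/263 D=1024/335 G=0] → run G
t=4: vr[A=1024/335 B=512/263 D=1024/335 F=256/205 G=256/205] → run F
t=5: vr[A=1024/335 B=512/263 D=1024/335 F=512/205 G=256/205] → run G
t=6: vr[A=1024/335 B=512/263 D=1024/335 F=512/205 G=512/205] → run B
t=7: vr[A=1024/335 B=1024/263 D=1024/335 F=512/205 G=512/205 H=512/205] → run F
t=8: vr[A=1024/335 B=1024/263 D=1024/335 G=512/205 H=512/205] → run G
t=9: vr[A=1024/335 B=1024/263 D=1024/335 G=768/205 H=512/205] → run H
t=10: vr[A=1024/335 B=1024/263 D=1024/335 G=768/205 H=239616/53915] → run A
t=11: vr[A=2048/335 B=1024/263 D=1024/335 G=768/205 H=239616/53915] → run D
t=12: vr[A=2048/335 B=1024/263 D=2048/335 G=768/205 H=239616/53915] → run G
t=13: vr[A=2048/335 B=1024/263 D=2048/335 G=1024/205 H=239616/53915] → run B
t=14: vr[A=2048/335 B=1536/263 D=2048/335 G=1024/205 H=239616/53915] → run H
t=15: vr[A=2048/335 B=1536/263 D=2048/335 G=1024/205 H=344576/53915] → run G
t=16: vr[A=2048/335 B=1536/263 D=2048/335 G=256/41 H=344576/53915] → run B
t=17: vr[A=2048/335 B=2048/263 D=2048/335 G=256/41 H=344576/53915] → run A
t=18: vr[A=3072/335 B=2048/263 D=2048/335 G=256/41 H=344576/53915] → run D
t=19: vr[A=3072/335 B=2048/263 D=3072/335 G=256/41 H=344576/53915] → run G
t=20: vr[A=3072/335 B=2048/263 D=3072/335 G=1536/205 H=344576/53915] → run H
t=21: vr[A=3072/335 B=2048/263 D=3072/335 G=1536/205 H=449536/53915] → run G
t=22: vr[A=3072/335 B=2048/263 D=3072/335 H=449536/53915] → run B
t=23: vr[A=3072/335 B=2560/263 D=3072/335 H=449536/53915] → run H
t=24: vr[A=3072/335 B=2560/263 D=3072/335 H=554496/53915] → run A
t=25: vr[B=2560/263 D=3072/335 H=554496/53915] → run D
t=26: vr[B=2560/263 D=4096/335 H=554496/53915] → run B
t=27: vr[B=3072/263 D=4096/335 H=554496/53915] → run H
t=28: vr[B=3072/263 D=4096/335 H=659456/53915] → run B
t=29: vr[B=3584/263 D=4096/335 H=659456/53915] → run D
t=30: vr[B=3584/263 D=1024/67 H=659456/53915] → run H
t=31: vr[B=3584/263 D=1024/67 H=764416/53915] → run B
t=32: vr[D=1024/67 H=764416/53915] → run H
t=33: vr[D=1024/67 H=869376/53915] → run D
t=34: vr[D=6144/335 H=869376/53915] → run H
t=35: vr[D=6144/335] → run D
t=36: (idle)
t=37: (idle)
t=38: (idle)
t=39: (idle)
t=40: (idle)
t=41: (idle)
t=42: (idle)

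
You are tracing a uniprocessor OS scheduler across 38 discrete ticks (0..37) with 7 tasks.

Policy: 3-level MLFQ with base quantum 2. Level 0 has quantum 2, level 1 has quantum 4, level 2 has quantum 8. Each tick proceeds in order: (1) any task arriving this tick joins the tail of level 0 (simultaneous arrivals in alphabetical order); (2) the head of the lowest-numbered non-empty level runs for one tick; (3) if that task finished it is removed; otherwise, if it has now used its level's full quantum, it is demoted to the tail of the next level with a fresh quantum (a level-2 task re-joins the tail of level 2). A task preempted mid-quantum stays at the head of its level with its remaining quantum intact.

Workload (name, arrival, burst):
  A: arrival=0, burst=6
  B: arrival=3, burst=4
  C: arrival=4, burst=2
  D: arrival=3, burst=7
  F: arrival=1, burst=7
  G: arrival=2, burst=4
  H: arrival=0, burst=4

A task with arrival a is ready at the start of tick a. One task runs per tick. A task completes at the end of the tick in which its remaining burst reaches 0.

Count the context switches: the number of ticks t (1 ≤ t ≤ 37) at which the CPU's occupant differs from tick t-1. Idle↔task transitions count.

t=0: L0/L1/L2 = AH/-/- → run A
t=1: L0/L1/L2 = AHF/-/- → run A
t=2: L0/L1/L2 = HFG/A/- → run H
t=3: L0/L1/L2 = HFGBD/A/- → run H
t=4: L0/L1/L2 = FGBDC/AH/- → run F
t=5: L0/L1/L2 = FGBDC/AH/- → run F
t=6: L0/L1/L2 = GBDC/AHF/- → run G
t=7: L0/L1/L2 = GBDC/AHF/- → run G
t=8: L0/L1/L2 = BDC/AHFG/- → run B
t=9: L0/L1/L2 = BDC/AHFG/- → run B
t=10: L0/L1/L2 = DC/AHFGB/- → run D
t=11: L0/L1/L2 = DC/AHFGB/- → run D
t=12: L0/L1/L2 = C/AHFGBD/- → run C
t=13: L0/L1/L2 = C/AHFGBD/- → run C
t=14: L0/L1/L2 = -/AHFGBD/- → run A
t=15: L0/L1/L2 = -/AHFGBD/- → run A
t=16: L0/L1/L2 = -/AHFGBD/- → run A
t=17: L0/L1/L2 = -/AHFGBD/- → run A
t=18: L0/L1/L2 = -/HFGBD/- → run H
t=19: L0/L1/L2 = -/HFGBD/- → run H
t=20: L0/L1/L2 = -/FGBD/- → run F
t=21: L0/L1/L2 = -/FGBD/- → run F
t=22: L0/L1/L2 = -/FGBD/- → run F
t=23: L0/L1/L2 = -/FGBD/- → run F
t=24: L0/L1/L2 = -/GBD/F → run G
t=25: L0/L1/L2 = -/GBD/F → run G
t=26: L0/L1/L2 = -/BD/F → run B
t=27: L0/L1/L2 = -/BD/F → run B
t=28: L0/L1/L2 = -/D/F → run D
t=29: L0/L1/L2 = -/D/F → run D
t=30: L0/L1/L2 = -/D/F → run D
t=31: L0/L1/L2 = -/D/F → run D
t=32: L0/L1/L2 = -/-/FD → run F
t=33: L0/L1/L2 = -/-/D → run D
t=34: (idle)
t=35: (idle)
t=36: (idle)
t=37: (idle)

context switches = 15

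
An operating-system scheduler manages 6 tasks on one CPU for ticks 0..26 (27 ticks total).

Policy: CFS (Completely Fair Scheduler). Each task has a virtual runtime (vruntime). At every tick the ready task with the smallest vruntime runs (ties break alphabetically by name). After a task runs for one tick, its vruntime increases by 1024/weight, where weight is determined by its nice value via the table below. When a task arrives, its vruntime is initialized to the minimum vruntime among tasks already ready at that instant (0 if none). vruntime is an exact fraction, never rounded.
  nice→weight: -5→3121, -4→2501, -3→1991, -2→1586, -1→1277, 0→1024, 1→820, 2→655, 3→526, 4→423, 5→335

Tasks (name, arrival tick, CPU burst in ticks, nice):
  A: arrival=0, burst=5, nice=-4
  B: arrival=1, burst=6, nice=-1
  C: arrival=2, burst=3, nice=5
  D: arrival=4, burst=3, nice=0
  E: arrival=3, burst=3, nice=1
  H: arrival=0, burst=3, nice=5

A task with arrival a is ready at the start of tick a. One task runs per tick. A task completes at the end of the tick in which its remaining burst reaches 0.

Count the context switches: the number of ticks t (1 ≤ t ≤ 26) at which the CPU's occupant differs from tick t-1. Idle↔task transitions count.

t=0: vr[A=0 H=0] → run A
t=1: vr[A=1024/2501 B=0 H=0] → run B
t=2: vr[A=1024/2501 B=1024/1277 C=0 H=0] → run C
t=3: vr[A=1024/2501 B=1024/1277 C=1024/335 E=0 H=0] → run E
t=4: vr[A=1024/2501 B=1024/1277 C=1024/335 D=0 E=256/205 H=0] → run D
t=5: vr[A=1024/2501 B=1024/1277 C=1024/335 D=1 E=256/205 H=0] → run H
t=6: vr[A=1024/2501 B=1024/1277 C=1024/335 D=1 E=256/205 H=1024/335] → run A
t=7: vr[A=2048/2501 B=1024/1277 C=1024/335 D=1 E=256/205 H=1024/335] → run B
t=8: vr[A=2048/2501 B=2048/1277 C=1024/335 D=1 E=256/205 H=1024/335] → run A
t=9: vr[A=3072/2501 B=2048/1277 C=1024/335 D=1 E=256/205 H=1024/335] → run D
t=10: vr[A=3072/2501 B=2048/1277 C=1024/335 D=2 E=256/205 H=1024/335] → run A
t=11: vr[A=4096/2501 B=2048/1277 C=1024/335 D=2 E=256/205 H=1024/335] → run E
t=12: vr[A=4096/2501 B=2048/1277 C=1024/335 D=2 E=512/205 H=1024/335] → run B
t=13: vr[A=4096/2501 B=3072/1277 C=1024/335 D=2 E=512/205 H=1024/335] → run A
t=14: vr[B=3072/1277 C=1024/335 D=2 E=512/205 H=1024/335] → run D
t=15: vr[B=3072/1277 C=1024/335 E=512/205 H=1024/335] → run B
t=16: vr[B=4096/1277 C=1024/335 E=512/205 H=1024/335] → run E
t=17: vr[B=4096/1277 C=1024/335 H=1024/335] → run C
t=18: vr[B=4096/1277 C=2048/335 H=1024/335] → run H
t=19: vr[B=4096/1277 C=2048/335 H=2048/335] → run B
t=20: vr[B=5120/1277 C=2048/335 H=2048/335] → run B
t=21: vr[C=2048/335 H=2048/335] → run C
t=22: vr[H=2048/335] → run H
t=23: (idle)
t=24: (idle)
t=25: (idle)
t=26: (idle)

context switches = 22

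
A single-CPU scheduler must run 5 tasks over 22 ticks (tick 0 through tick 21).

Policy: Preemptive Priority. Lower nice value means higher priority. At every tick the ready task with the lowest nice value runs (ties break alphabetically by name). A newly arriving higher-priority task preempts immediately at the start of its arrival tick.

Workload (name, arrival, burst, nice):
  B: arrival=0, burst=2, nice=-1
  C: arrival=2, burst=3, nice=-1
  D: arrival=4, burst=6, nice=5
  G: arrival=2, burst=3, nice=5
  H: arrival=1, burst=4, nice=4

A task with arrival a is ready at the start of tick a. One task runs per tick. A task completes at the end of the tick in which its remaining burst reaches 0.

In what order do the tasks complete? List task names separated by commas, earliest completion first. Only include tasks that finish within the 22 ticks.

completion order = B, C, H, D, G

t=0: ready={B} → run B
t=1: ready={B,H} → run B
t=2: ready={C,G,H} → run C
t=3: ready={C,G,H} → run C
t=4: ready={C,D,G,H} → run C
t=5: ready={D,G,H} → run H
t=6: ready={D,G,H} → run H
t=7: ready={D,G,H} → run H
t=8: ready={D,G,H} → run H
t=9: ready={D,G} → run D
t=10: ready={D,G} → run D
t=11: ready={D,G} → run D
t=12: ready={D,G} → run D
t=13: ready={D,G} → run D
t=14: ready={D,G} → run D
t=15: ready={G} → run G
t=16: ready={G} → run G
t=17: ready={G} → run G
t=18: (idle)
t=19: (idle)
t=20: (idle)
t=21: (idle)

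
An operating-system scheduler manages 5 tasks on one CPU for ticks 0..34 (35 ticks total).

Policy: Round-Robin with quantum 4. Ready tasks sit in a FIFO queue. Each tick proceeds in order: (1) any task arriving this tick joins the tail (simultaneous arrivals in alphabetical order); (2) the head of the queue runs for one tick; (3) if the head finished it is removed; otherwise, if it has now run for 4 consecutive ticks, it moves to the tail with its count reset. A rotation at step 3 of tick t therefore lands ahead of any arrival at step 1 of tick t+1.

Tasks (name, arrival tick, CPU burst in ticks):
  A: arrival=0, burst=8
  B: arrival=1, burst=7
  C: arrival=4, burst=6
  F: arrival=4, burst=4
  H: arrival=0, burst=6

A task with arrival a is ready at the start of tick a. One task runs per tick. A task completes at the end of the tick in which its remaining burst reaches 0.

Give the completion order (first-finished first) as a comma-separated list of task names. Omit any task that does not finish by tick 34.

completion order = A, F, H, B, C

t=0: queue=[A,H] q_used=0 → run A
t=1: queue=[A,H,B] q_used=1 → run A
t=2: queue=[A,H,B] q_used=2 → run A
t=3: queue=[A,H,B] q_used=3 → run A
t=4: queue=[H,B,A,C,F] q_used=0 → run H
t=5: queue=[H,B,A,C,F] q_used=1 → run H
t=6: queue=[H,B,A,C,F] q_used=2 → run H
t=7: queue=[H,B,A,C,F] q_used=3 → run H
t=8: queue=[B,A,C,F,H] q_used=0 → run B
t=9: queue=[B,A,C,F,H] q_used=1 → run B
t=10: queue=[B,A,C,F,H] q_used=2 → run B
t=11: queue=[B,A,C,F,H] q_used=3 → run B
t=12: queue=[A,C,F,H,B] q_used=0 → run A
t=13: queue=[A,C,F,H,B] q_used=1 → run A
t=14: queue=[A,C,F,H,B] q_used=2 → run A
t=15: queue=[A,C,F,H,B] q_used=3 → run A
t=16: queue=[C,F,H,B] q_used=0 → run C
t=17: queue=[C,F,H,B] q_used=1 → run C
t=18: queue=[C,F,H,B] q_used=2 → run C
t=19: queue=[C,F,H,B] q_used=3 → run C
t=20: queue=[F,H,B,C] q_used=0 → run F
t=21: queue=[F,H,B,C] q_used=1 → run F
t=22: queue=[F,H,B,C] q_used=2 → run F
t=23: queue=[F,H,B,C] q_used=3 → run F
t=24: queue=[H,B,C] q_used=0 → run H
t=25: queue=[H,B,C] q_used=1 → run H
t=26: queue=[B,C] q_used=0 → run B
t=27: queue=[B,C] q_used=1 → run B
t=28: queue=[B,C] q_used=2 → run B
t=29: queue=[C] q_used=0 → run C
t=30: queue=[C] q_used=1 → run C
t=31: (idle)
t=32: (idle)
t=33: (idle)
t=34: (idle)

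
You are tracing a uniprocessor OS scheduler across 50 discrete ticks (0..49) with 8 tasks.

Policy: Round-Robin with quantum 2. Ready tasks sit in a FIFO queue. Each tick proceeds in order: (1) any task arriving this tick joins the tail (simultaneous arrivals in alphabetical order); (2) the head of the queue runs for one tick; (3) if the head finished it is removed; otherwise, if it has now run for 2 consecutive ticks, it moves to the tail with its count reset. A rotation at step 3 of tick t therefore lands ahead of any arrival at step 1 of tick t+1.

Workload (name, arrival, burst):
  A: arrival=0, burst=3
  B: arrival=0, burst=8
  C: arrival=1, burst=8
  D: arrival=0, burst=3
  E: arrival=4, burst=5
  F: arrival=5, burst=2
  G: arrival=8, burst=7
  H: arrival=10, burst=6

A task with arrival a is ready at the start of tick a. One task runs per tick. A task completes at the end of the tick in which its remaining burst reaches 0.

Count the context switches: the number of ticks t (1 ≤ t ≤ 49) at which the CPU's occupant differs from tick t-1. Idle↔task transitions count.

t=0: queue=[A,B,D] q_used=0 → run A
t=1: queue=[A,B,D,C] q_used=1 → run A
t=2: queue=[B,D,C,A] q_used=0 → run B
t=3: queue=[B,D,C,A] q_used=1 → run B
t=4: queue=[D,C,A,B,E] q_used=0 → run D
t=5: queue=[D,C,A,B,E,F] q_used=1 → run D
t=6: queue=[C,A,B,E,F,D] q_used=0 → run C
t=7: queue=[C,A,B,E,F,D] q_used=1 → run C
t=8: queue=[A,B,E,F,D,C,G] q_used=0 → run A
t=9: queue=[B,E,F,D,C,G] q_used=0 → run B
t=10: queue=[B,E,F,D,C,G,H] q_used=1 → run B
t=11: queue=[E,F,D,C,G,H,B] q_used=0 → run E
t=12: queue=[E,F,D,C,G,H,B] q_used=1 → run E
t=13: queue=[F,D,C,G,H,B,E] q_used=0 → run F
t=14: queue=[F,D,C,G,H,B,E] q_used=1 → run F
t=15: queue=[D,C,G,H,B,E] q_used=0 → run D
t=16: queue=[C,G,H,B,E] q_used=0 → run C
t=17: queue=[C,G,H,B,E] q_used=1 → run C
t=18: queue=[G,H,B,E,C] q_used=0 → run G
t=19: queue=[G,H,B,E,C] q_used=1 → run G
t=20: queue=[H,B,E,C,G] q_used=0 → run H
t=21: queue=[H,B,E,C,G] q_used=1 → run H
t=22: queue=[B,E,C,G,H] q_used=0 → run B
t=23: queue=[B,E,C,G,H] q_used=1 → run B
t=24: queue=[E,C,G,H,B] q_used=0 → run E
t=25: queue=[E,C,G,H,B] q_used=1 → run E
t=26: queue=[C,G,H,B,E] q_used=0 → run C
t=27: queue=[C,G,H,B,E] q_used=1 → run C
t=28: queue=[G,H,B,E,C] q_used=0 → run G
t=29: queue=[G,H,B,E,C] q_used=1 → run G
t=30: queue=[H,B,E,C,G] q_used=0 → run H
t=31: queue=[H,B,E,C,G] q_used=1 → run H
t=32: queue=[B,E,C,G,H] q_used=0 → run B
t=33: queue=[B,E,C,G,H] q_used=1 → run B
t=34: queue=[E,C,G,H] q_used=0 → run E
t=35: queue=[C,G,H] q_used=0 → run C
t=36: queue=[C,G,H] q_used=1 → run C
t=37: queue=[G,H] q_used=0 → run G
t=38: queue=[G,H] q_used=1 → run G
t=39: queue=[H,G] q_used=0 → run H
t=40: queue=[H,G] q_used=1 → run H
t=41: queue=[G] q_used=0 → run G
t=42: (idle)
t=43: (idle)
t=44: (idle)
t=45: (idle)
t=46: (idle)
t=47: (idle)
t=48: (idle)
t=49: (idle)

context switches = 23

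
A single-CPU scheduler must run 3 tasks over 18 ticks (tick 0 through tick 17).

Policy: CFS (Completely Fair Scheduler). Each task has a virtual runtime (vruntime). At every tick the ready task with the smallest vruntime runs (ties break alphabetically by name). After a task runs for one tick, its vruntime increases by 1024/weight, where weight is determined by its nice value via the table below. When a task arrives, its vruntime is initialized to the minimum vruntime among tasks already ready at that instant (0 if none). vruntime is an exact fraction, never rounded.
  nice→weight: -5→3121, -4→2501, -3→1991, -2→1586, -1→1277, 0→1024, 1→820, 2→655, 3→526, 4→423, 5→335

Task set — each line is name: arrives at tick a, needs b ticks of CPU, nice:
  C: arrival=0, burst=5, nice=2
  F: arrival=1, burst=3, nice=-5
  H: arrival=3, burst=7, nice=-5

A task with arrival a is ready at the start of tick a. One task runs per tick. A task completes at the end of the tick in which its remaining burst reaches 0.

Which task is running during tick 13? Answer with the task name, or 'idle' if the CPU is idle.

running at tick 13 = C

t=0: vr[C=0] → run C
t=1: vr[C=1024/655 F=1024/655] → run C
t=2: vr[C=2048/655 F=1024/655] → run F
t=3: vr[C=2048/655 F=3866624/2044255 H=3866624/2044255] → run F
t=4: vr[C=2048/655 F=4537344/2044255 H=3866624/2044255] → run H
t=5: vr[C=2048/655 F=4537344/2044255 H=4537344/2044255] → run F
t=6: vr[C=2048/655 H=4537344/2044255] → run H
t=7: vr[C=2048/655 H=5208064/2044255] → run H
t=8: vr[C=2048/655 H=5878784/2044255] → run H
t=9: vr[C=2048/655 H=6549504/2044255] → run C
t=10: vr[C=3072/655 H=6549504/2044255] → run H
t=11: vr[C=3072/655 H=7220224/2044255] → run H
t=12: vr[C=3072/655 H=7890944/2044255] → run H
t=13: vr[C=3072/655] → run C
t=14: vr[C=4096/655] → run C
t=15: (idle)
t=16: (idle)
t=17: (idle)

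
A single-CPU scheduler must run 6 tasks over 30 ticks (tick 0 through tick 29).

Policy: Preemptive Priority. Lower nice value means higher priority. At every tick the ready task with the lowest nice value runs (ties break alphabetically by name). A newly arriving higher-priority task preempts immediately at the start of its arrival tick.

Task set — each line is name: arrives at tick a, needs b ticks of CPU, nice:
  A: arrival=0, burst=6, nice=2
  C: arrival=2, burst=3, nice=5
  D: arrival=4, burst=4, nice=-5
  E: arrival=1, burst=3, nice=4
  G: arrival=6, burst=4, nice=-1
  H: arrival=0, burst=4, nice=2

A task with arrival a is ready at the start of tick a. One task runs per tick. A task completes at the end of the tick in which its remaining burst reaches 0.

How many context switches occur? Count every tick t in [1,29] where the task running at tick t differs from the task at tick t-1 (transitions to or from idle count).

t=0: ready={A,H} → run A
t=1: ready={A,E,H} → run A
t=2: ready={A,C,E,H} → run A
t=3: ready={A,C,E,H} → run A
t=4: ready={A,C,D,E,H} → run D
t=5: ready={A,C,D,E,H} → run D
t=6: ready={A,C,D,E,G,H} → run D
t=7: ready={A,C,D,E,G,H} → run D
t=8: ready={A,C,E,G,H} → run G
t=9: ready={A,C,E,G,H} → run G
t=10: ready={A,C,E,G,H} → run G
t=11: ready={A,C,E,G,H} → run G
t=12: ready={A,C,E,H} → run A
t=13: ready={A,C,E,H} → run A
t=14: ready={C,E,H} → run H
t=15: ready={C,E,H} → run H
t=16: ready={C,E,H} → run H
t=17: ready={C,E,H} → run H
t=18: ready={C,E} → run E
t=19: ready={C,E} → run E
t=20: ready={C,E} → run E
t=21: ready={C} → run C
t=22: ready={C} → run C
t=23: ready={C} → run C
t=24: (idle)
t=25: (idle)
t=26: (idle)
t=27: (idle)
t=28: (idle)
t=29: (idle)

context switches = 7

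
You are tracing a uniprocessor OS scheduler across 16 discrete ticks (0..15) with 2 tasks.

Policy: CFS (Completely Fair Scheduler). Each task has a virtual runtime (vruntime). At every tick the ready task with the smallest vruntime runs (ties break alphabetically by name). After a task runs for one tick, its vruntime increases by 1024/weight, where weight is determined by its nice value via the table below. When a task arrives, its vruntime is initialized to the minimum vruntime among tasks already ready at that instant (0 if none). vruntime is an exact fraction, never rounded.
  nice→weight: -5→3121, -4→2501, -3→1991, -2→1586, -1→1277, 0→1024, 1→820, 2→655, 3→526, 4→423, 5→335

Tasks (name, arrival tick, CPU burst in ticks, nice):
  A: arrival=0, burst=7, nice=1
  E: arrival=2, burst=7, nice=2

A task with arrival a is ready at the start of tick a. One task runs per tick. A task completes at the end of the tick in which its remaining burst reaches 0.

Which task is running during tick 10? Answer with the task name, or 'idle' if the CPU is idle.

running at tick 10 = A

t=0: vr[A=0] → run A
t=1: vr[A=256/205] → run A
t=2: vr[A=512/205 E=512/205] → run A
t=3: vr[A=768/205 E=512/205] → run E
t=4: vr[A=768/205 E=109056/26855] → run A
t=5: vr[A=1024/205 E=109056/26855] → run E
t=6: vr[A=1024/205 E=30208/5371] → run A
t=7: vr[A=256/41 E=30208/5371] → run E
t=8: vr[A=256/41 E=193024/26855] → run A
t=9: vr[A=1536/205 E=193024/26855] → run E
t=10: vr[A=1536/205 E=235008/26855] → run A
t=11: vr[E=235008/26855] → run E
t=12: vr[E=276992/26855] → run E
t=13: vr[E=318976/26855] → run E
t=14: (idle)
t=15: (idle)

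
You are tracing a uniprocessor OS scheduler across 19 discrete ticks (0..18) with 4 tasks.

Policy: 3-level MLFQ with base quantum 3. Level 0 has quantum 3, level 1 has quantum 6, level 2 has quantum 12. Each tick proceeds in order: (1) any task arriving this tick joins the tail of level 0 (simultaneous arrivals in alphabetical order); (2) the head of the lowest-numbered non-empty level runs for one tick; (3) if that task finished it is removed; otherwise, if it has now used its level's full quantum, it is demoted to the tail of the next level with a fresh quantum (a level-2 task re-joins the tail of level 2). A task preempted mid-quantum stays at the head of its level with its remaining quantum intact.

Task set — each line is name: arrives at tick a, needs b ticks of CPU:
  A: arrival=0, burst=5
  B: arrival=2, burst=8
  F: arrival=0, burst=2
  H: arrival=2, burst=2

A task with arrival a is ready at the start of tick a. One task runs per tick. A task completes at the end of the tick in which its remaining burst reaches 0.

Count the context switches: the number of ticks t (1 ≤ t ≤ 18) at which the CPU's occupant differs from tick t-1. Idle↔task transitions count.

t=0: L0/L1/L2 = AF/-/- → run A
t=1: L0/L1/L2 = AF/-/- → run A
t=2: L0/L1/L2 = AFBH/-/- → run A
t=3: L0/L1/L2 = FBH/A/- → run F
t=4: L0/L1/L2 = FBH/A/- → run F
t=5: L0/L1/L2 = BH/A/- → run B
t=6: L0/L1/L2 = BH/A/- → run B
t=7: L0/L1/L2 = BH/A/- → run B
t=8: L0/L1/L2 = H/AB/- → run H
t=9: L0/L1/L2 = H/AB/- → run H
t=10: L0/L1/L2 = -/AB/- → run A
t=11: L0/L1/L2 = -/AB/- → run A
t=12: L0/L1/L2 = -/B/- → run B
t=13: L0/L1/L2 = -/B/- → run B
t=14: L0/L1/L2 = -/B/- → run B
t=15: L0/L1/L2 = -/B/- → run B
t=16: L0/L1/L2 = -/B/- → run B
t=17: (idle)
t=18: (idle)

context switches = 6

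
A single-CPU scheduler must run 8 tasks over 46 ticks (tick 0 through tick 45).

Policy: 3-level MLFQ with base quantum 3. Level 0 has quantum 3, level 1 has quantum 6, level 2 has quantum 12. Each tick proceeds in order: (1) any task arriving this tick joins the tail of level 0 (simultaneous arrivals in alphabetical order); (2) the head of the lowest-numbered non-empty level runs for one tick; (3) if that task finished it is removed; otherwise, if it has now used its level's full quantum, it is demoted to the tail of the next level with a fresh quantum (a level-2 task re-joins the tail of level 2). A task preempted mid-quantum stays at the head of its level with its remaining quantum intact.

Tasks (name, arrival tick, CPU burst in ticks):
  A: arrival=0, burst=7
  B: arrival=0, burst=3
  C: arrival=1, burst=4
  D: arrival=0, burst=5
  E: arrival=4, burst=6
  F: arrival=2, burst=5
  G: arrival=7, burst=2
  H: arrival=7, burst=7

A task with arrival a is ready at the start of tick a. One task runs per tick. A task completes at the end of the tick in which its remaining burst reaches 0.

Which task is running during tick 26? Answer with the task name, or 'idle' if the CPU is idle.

running at tick 26 = A

t=0: L0/L1/L2 = ABD/-/- → run A
t=1: L0/L1/L2 = ABDC/-/- → run A
t=2: L0/L1/L2 = ABDCF/-/- → run A
t=3: L0/L1/L2 = BDCF/A/- → run B
t=4: L0/L1/L2 = BDCFE/A/- → run B
t=5: L0/L1/L2 = BDCFE/A/- → run B
t=6: L0/L1/L2 = DCFE/A/- → run D
t=7: L0/L1/L2 = DCFEGH/A/- → run D
t=8: L0/L1/L2 = DCFEGH/A/- → run D
t=9: L0/L1/L2 = CFEGH/AD/- → run C
t=10: L0/L1/L2 = CFEGH/AD/- → run C
t=11: L0/L1/L2 = CFEGH/AD/- → run C
t=12: L0/L1/L2 = FEGH/ADC/- → run F
t=13: L0/L1/L2 = FEGH/ADC/- → run F
t=14: L0/L1/L2 = FEGH/ADC/- → run F
t=15: L0/L1/L2 = EGH/ADCF/- → run E
t=16: L0/L1/L2 = EGH/ADCF/- → run E
t=17: L0/L1/L2 = EGH/ADCF/- → run E
t=18: L0/L1/L2 = GH/ADCFE/- → run G
t=19: L0/L1/L2 = GH/ADCFE/- → run G
t=20: L0/L1/L2 = H/ADCFE/- → run H
t=21: L0/L1/L2 = H/ADCFE/- → run H
t=22: L0/L1/L2 = H/ADCFE/- → run H
t=23: L0/L1/L2 = -/ADCFEH/- → run A
t=24: L0/L1/L2 = -/ADCFEH/- → run A
t=25: L0/L1/L2 = -/ADCFEH/- → run A
t=26: L0/L1/L2 = -/ADCFEH/- → run A
t=27: L0/L1/L2 = -/DCFEH/- → run D
t=28: L0/L1/L2 = -/DCFEH/- → run D
t=29: L0/L1/L2 = -/CFEH/- → run C
t=30: L0/L1/L2 = -/FEH/- → run F
t=31: L0/L1/L2 = -/FEH/- → run F
t=32: L0/L1/L2 = -/EH/- → run E
t=33: L0/L1/L2 = -/EH/- → run E
t=34: L0/L1/L2 = -/EH/- → run E
t=35: L0/L1/L2 = -/H/- → run H
t=36: L0/L1/L2 = -/H/- → run H
t=37: L0/L1/L2 = -/H/- → run H
t=38: L0/L1/L2 = -/H/- → run H
t=39: (idle)
t=40: (idle)
t=41: (idle)
t=42: (idle)
t=43: (idle)
t=44: (idle)
t=45: (idle)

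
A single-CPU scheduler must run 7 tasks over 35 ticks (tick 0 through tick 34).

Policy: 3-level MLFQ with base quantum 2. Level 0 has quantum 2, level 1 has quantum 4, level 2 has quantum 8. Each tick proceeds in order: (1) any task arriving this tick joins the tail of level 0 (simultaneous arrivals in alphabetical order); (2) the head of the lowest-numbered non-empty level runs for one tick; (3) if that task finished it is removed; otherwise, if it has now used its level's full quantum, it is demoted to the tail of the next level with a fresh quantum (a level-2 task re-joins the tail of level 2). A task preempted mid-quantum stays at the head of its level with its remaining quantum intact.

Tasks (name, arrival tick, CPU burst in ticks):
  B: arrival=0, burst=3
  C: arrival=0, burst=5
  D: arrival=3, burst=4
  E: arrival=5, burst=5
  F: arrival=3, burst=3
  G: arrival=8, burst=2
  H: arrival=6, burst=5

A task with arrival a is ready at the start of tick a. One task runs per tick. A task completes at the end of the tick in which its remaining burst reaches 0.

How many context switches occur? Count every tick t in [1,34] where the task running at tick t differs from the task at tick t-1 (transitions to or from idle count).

context switches = 13

t=0: L0/L1/L2 = BC/-/- → run B
t=1: L0/L1/L2 = BC/-/- → run B
t=2: L0/L1/L2 = C/B/- → run C
t=3: L0/L1/L2 = CDF/B/- → run C
t=4: L0/L1/L2 = DF/BC/- → run D
t=5: L0/L1/L2 = DFE/BC/- → run D
t=6: L0/L1/L2 = FEH/BCD/- → run F
t=7: L0/L1/L2 = FEH/BCD/- → run F
t=8: L0/L1/L2 = EHG/BCDF/- → run E
t=9: L0/L1/L2 = EHG/BCDF/- → run E
t=10: L0/L1/L2 = HG/BCDFE/- → run H
t=11: L0/L1/L2 = HG/BCDFE/- → run H
t=12: L0/L1/L2 = G/BCDFEH/- → run G
t=13: L0/L1/L2 = G/BCDFEH/- → run G
t=14: L0/L1/L2 = -/BCDFEH/- → run B
t=15: L0/L1/L2 = -/CDFEH/- → run C
t=16: L0/L1/L2 = -/CDFEH/- → run C
t=17: L0/L1/L2 = -/CDFEH/- → run C
t=18: L0/L1/L2 = -/DFEH/- → run D
t=19: L0/L1/L2 = -/DFEH/- → run D
t=20: L0/L1/L2 = -/FEH/- → run F
t=21: L0/L1/L2 = -/EH/- → run E
t=22: L0/L1/L2 = -/EH/- → run E
t=23: L0/L1/L2 = -/EH/- → run E
t=24: L0/L1/L2 = -/H/- → run H
t=25: L0/L1/L2 = -/H/- → run H
t=26: L0/L1/L2 = -/H/- → run H
t=27: (idle)
t=28: (idle)
t=29: (idle)
t=30: (idle)
t=31: (idle)
t=32: (idle)
t=33: (idle)
t=34: (idle)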